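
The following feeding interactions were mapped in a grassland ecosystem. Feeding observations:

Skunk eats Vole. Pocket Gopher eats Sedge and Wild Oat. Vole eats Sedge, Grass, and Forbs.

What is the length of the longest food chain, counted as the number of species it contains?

One longest chain: Grass → Vole → Skunk.
It has 3 species and 2 links.

3 species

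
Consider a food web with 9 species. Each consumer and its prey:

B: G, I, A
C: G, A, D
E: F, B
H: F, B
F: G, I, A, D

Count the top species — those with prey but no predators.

Top species (has prey, but nothing eats it): C, E, H.
Count: 3.

3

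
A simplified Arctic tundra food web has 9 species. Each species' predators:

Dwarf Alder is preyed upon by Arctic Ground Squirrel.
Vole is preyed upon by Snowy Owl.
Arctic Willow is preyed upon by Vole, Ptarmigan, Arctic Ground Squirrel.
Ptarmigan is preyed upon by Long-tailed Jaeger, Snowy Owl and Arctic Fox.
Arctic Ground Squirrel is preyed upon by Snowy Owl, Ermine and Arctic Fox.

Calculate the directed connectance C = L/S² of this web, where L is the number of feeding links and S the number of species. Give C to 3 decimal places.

The web has S = 9 species and L = 11 feeding links.
C = L / S² = 11 / 81 = 0.1358 ≈ 0.136.

C = 0.136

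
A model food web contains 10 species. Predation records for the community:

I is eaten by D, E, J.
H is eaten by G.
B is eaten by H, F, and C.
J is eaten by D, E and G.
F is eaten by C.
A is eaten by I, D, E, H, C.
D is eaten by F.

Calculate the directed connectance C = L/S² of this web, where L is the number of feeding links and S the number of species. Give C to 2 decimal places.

The web has S = 10 species and L = 17 feeding links.
C = L / S² = 17 / 100 = 0.1700 ≈ 0.17.

C = 0.17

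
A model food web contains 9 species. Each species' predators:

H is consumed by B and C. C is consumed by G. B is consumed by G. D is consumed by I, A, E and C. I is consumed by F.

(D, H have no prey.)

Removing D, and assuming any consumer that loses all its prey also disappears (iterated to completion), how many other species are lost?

Remove D.
Round 1: A (all prey gone), E (all prey gone), I (all prey gone) → extinct.
Round 2: F (all prey gone) → extinct.
No further losses. Total secondary extinctions: 4.

4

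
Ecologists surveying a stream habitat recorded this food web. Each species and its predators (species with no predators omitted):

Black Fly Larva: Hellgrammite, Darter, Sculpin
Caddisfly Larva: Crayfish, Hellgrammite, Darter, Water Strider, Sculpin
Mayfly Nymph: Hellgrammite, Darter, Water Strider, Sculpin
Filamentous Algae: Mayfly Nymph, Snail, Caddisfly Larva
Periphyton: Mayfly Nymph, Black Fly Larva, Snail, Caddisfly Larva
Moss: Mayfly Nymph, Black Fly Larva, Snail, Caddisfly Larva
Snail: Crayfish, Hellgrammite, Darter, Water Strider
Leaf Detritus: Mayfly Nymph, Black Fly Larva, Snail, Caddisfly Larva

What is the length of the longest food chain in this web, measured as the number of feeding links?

One longest chain: Leaf Detritus → Snail → Crayfish.
It has 3 species and 2 links.

2 links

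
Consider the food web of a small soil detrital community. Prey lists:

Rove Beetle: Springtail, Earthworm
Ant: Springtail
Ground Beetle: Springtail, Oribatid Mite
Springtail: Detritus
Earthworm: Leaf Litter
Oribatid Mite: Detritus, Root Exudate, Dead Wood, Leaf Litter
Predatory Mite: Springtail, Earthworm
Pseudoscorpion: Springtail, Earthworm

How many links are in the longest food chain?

One longest chain: Detritus → Springtail → Rove Beetle.
It has 3 species and 2 links.

2 links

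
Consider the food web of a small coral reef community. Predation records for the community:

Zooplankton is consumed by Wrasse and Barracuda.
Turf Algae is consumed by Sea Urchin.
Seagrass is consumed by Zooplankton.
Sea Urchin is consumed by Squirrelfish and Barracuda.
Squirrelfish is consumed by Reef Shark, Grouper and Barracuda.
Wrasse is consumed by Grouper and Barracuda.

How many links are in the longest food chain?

3 links

One longest chain: Turf Algae → Sea Urchin → Squirrelfish → Reef Shark.
It has 4 species and 3 links.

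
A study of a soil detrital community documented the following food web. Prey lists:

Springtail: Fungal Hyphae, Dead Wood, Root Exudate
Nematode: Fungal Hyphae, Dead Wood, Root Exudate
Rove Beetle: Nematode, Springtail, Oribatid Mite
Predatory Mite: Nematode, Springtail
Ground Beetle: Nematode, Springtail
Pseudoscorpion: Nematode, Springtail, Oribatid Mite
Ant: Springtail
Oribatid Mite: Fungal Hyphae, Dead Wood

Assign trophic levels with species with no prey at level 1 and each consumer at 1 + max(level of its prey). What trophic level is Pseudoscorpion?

Trophic level 3

Fungal Hyphae has no prey (basal) → level 1.
Nematode eats Fungal Hyphae (level 1); other prey at levels: Dead Wood 1, Root Exudate 1 → level 2.
Pseudoscorpion eats Nematode (level 2); other prey at levels: Springtail 2, Oribatid Mite 2 → level 3.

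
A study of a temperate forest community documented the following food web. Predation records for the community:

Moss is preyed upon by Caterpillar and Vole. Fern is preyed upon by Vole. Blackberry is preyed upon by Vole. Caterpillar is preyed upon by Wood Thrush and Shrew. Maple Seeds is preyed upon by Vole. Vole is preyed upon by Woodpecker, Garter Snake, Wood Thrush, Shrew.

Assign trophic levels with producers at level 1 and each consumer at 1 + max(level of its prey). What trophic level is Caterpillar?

Trophic level 2

Moss is a producer → level 1.
Caterpillar eats Moss → level 2.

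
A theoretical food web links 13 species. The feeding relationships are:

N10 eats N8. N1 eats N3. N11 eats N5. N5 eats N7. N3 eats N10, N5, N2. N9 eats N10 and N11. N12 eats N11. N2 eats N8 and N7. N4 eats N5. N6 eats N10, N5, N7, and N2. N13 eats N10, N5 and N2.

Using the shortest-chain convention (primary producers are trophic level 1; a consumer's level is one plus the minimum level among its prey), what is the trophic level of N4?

Trophic level 3

N7 is a producer → level 1.
N5 eats N7 → level 2.
N4 eats N5 → level 3.
No prey of N4 is below level 2, so 3 is the minimum.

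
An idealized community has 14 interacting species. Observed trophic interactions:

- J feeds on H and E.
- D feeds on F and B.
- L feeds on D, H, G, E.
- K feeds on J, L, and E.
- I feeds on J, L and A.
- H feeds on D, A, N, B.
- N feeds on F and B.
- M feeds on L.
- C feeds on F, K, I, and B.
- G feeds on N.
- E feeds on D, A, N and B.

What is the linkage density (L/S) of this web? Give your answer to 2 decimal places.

There are L = 30 links among S = 14 species.
L/S = 30/14 = 2.1429 ≈ 2.14.

L/S = 2.14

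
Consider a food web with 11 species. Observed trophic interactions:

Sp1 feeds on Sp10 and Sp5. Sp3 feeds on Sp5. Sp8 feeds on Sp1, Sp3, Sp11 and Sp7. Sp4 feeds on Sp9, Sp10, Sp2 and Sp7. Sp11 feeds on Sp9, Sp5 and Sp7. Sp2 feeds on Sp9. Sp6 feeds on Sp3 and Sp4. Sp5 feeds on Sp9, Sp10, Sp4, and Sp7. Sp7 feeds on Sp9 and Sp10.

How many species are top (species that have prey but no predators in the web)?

2

Top species (has prey, but nothing eats it): Sp6, Sp8.
Count: 2.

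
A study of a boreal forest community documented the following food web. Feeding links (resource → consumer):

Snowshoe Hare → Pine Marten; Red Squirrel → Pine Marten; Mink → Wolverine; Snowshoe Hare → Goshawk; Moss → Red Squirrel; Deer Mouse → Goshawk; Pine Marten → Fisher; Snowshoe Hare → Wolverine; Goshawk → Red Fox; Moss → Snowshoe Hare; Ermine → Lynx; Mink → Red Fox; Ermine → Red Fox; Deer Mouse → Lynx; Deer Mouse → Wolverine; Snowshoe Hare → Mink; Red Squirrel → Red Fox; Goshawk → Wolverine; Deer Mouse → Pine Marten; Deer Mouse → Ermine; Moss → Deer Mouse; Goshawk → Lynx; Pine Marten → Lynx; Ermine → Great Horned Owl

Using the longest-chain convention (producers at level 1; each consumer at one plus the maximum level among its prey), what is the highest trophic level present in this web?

4

Producers (level 1): Moss.
Moss → Red Squirrel → Pine Marten → Fisher gives Fisher level 4.
No species has a prey at level 4, so no species reaches level 5.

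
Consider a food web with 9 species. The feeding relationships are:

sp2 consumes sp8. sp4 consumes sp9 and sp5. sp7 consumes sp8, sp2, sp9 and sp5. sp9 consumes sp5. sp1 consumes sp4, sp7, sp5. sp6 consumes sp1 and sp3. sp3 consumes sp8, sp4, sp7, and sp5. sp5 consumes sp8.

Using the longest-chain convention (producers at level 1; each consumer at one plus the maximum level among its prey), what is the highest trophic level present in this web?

Producers (level 1): sp8.
sp8 → sp5 → sp9 → sp4 → sp3 → sp6 gives sp6 level 6.
No species has a prey at level 6, so no species reaches level 7.

6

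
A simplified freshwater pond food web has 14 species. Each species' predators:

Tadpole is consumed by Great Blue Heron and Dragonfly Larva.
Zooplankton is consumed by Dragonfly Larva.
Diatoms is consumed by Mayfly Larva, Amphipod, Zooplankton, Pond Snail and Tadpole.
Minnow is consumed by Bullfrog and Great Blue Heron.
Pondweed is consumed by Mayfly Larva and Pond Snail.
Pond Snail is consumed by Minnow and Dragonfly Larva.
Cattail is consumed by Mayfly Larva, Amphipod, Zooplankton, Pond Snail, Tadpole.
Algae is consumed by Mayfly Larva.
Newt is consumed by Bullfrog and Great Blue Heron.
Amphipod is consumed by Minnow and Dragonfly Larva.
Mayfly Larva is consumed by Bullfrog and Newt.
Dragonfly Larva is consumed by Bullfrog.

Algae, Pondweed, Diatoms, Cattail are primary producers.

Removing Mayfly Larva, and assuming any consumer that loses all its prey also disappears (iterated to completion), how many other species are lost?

Remove Mayfly Larva.
Round 1: Newt (all prey gone) → extinct.
No further losses. Total secondary extinctions: 1.

1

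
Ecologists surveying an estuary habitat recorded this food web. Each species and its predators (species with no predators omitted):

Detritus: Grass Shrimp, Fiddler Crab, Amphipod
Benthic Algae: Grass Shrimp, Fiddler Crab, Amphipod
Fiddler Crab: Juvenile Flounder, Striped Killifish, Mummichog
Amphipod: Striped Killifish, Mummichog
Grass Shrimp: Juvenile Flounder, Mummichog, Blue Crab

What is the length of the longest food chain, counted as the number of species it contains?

One longest chain: Detritus → Grass Shrimp → Juvenile Flounder.
It has 3 species and 2 links.

3 species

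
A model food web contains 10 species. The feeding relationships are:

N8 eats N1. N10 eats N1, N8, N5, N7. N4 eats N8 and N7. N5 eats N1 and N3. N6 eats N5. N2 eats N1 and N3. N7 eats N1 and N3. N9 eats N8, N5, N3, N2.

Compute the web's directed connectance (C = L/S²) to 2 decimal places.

The web has S = 10 species and L = 18 feeding links.
C = L / S² = 18 / 100 = 0.1800 ≈ 0.18.

C = 0.18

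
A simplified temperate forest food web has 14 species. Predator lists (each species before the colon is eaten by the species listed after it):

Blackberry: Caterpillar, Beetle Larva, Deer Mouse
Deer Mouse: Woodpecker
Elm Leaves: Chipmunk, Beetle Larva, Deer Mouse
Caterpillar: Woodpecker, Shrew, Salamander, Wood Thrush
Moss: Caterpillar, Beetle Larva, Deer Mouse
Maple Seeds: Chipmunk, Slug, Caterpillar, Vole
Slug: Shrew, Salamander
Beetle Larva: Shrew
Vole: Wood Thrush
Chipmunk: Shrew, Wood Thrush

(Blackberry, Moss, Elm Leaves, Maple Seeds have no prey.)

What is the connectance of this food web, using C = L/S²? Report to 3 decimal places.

C = 0.122

The web has S = 14 species and L = 24 feeding links.
C = L / S² = 24 / 196 = 0.1224 ≈ 0.122.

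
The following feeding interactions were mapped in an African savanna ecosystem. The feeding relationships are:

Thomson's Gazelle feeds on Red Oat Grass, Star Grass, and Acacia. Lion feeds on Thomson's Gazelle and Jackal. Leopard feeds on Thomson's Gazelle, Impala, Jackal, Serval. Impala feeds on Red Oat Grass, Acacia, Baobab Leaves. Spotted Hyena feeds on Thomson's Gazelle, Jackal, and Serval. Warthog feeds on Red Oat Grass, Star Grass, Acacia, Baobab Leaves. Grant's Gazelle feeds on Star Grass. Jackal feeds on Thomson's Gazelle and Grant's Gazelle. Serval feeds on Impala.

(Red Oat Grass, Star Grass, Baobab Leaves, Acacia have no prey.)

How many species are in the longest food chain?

One longest chain: Red Oat Grass → Thomson's Gazelle → Jackal → Lion.
It has 4 species and 3 links.

4 species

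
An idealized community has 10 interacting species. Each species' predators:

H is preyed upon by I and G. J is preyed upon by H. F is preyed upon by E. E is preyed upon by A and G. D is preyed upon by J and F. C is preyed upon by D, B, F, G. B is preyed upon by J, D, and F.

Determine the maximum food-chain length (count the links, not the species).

5 links

One longest chain: C → B → D → J → H → G.
It has 6 species and 5 links.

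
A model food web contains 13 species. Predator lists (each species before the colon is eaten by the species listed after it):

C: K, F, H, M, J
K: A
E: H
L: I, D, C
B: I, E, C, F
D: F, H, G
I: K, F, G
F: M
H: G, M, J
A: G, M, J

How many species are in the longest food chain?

One longest chain: L → I → K → A → G.
It has 5 species and 4 links.

5 species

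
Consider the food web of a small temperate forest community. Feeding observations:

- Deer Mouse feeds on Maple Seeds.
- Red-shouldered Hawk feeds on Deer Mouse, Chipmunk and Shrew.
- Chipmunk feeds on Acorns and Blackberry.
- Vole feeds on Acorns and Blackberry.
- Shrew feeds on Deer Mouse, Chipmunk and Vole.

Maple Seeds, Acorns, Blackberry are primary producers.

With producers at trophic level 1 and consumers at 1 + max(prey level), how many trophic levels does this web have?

4

Producers (level 1): Maple Seeds, Acorns, Blackberry.
Acorns → Vole → Shrew → Red-shouldered Hawk gives Red-shouldered Hawk level 4.
No species has a prey at level 4, so no species reaches level 5.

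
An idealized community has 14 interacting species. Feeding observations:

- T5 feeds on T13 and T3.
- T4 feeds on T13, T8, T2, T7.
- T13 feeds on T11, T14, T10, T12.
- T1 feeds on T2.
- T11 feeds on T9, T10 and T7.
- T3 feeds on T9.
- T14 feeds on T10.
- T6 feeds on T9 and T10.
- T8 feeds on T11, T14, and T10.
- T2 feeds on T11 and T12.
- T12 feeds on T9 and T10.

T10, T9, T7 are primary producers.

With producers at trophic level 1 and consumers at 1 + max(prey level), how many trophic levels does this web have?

Producers (level 1): T10, T9, T7.
T10 → T12 → T2 → T4 gives T4 level 4.
No species has a prey at level 4, so no species reaches level 5.

4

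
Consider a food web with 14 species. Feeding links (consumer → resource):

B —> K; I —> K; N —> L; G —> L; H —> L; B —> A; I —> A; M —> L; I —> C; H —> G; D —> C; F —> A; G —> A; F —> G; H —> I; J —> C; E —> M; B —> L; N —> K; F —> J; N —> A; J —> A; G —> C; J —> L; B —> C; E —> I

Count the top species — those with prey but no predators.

Top species (has prey, but nothing eats it): D, B, N, E, H, F.
Count: 6.

6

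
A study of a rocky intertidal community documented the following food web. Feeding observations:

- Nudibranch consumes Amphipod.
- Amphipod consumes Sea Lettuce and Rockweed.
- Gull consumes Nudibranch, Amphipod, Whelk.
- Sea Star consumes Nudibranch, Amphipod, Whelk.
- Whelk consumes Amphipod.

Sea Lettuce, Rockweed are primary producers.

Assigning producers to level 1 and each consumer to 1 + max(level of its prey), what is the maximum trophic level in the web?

4

Producers (level 1): Sea Lettuce, Rockweed.
Sea Lettuce → Amphipod → Whelk → Gull gives Gull level 4.
No species has a prey at level 4, so no species reaches level 5.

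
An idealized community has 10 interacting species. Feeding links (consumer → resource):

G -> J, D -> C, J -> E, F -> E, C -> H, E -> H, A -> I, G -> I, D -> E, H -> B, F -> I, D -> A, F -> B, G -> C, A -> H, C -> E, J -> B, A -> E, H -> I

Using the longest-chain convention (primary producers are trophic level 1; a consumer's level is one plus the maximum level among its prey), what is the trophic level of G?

B is a producer → level 1.
H eats B (level 1); other prey at levels: I 1 → level 2.
E eats H → level 3.
C eats E (level 3); other prey at levels: H 2 → level 4.
G eats C (level 4); other prey at levels: I 1, J 4 → level 5.

Trophic level 5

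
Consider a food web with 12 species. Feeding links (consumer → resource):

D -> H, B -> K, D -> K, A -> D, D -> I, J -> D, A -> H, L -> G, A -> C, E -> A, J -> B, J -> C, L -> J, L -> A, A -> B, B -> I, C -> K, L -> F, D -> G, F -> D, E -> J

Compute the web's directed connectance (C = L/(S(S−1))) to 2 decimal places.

The web has S = 12 species and L = 21 feeding links.
C = L / (S(S−1)) = 21 / 132 = 0.1591 ≈ 0.16.

C = 0.16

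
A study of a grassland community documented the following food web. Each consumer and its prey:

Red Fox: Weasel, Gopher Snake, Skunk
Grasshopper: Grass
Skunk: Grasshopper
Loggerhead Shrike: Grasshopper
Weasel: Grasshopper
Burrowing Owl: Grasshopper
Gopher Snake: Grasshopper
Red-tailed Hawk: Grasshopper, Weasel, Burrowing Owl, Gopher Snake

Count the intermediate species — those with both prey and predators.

Intermediate species (has both prey and predators): Grasshopper, Weasel, Burrowing Owl, Gopher Snake, Skunk.
Count: 5.

5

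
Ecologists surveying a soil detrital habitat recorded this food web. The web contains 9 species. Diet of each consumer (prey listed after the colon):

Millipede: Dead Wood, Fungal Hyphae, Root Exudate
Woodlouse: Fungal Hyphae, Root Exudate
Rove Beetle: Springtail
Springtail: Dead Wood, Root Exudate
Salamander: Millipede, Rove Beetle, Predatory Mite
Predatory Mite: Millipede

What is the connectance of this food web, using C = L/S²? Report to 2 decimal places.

The web has S = 9 species and L = 12 feeding links.
C = L / S² = 12 / 81 = 0.1481 ≈ 0.15.

C = 0.15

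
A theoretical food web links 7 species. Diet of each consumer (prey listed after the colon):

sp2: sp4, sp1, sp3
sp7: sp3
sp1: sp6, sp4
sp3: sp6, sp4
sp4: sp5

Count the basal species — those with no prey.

2

Basal species (no prey listed): sp6, sp5.
Count: 2.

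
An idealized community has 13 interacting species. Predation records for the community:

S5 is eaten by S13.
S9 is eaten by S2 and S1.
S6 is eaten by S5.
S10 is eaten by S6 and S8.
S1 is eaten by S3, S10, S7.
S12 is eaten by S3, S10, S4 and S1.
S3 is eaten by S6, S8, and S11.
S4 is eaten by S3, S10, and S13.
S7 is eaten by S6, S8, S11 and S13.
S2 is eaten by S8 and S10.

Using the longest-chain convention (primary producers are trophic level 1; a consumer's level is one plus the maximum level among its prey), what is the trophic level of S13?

Trophic level 6

S9 is a producer → level 1.
S1 eats S9 (level 1); other prey at levels: S12 1 → level 2.
S7 eats S1 → level 3.
S6 eats S7 (level 3); other prey at levels: S3 3, S10 3 → level 4.
S5 eats S6 → level 5.
S13 eats S5 (level 5); other prey at levels: S4 2, S7 3 → level 6.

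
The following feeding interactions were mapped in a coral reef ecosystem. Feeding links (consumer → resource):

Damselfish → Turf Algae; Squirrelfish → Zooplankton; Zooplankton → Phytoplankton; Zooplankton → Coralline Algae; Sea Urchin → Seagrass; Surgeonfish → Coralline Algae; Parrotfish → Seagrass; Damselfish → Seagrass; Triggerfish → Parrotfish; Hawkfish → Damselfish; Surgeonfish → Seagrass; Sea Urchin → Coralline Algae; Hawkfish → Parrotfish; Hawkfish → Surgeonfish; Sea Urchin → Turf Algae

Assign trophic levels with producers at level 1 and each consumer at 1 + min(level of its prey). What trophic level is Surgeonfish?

Trophic level 2

Seagrass is a producer → level 1.
Surgeonfish eats Seagrass → level 2.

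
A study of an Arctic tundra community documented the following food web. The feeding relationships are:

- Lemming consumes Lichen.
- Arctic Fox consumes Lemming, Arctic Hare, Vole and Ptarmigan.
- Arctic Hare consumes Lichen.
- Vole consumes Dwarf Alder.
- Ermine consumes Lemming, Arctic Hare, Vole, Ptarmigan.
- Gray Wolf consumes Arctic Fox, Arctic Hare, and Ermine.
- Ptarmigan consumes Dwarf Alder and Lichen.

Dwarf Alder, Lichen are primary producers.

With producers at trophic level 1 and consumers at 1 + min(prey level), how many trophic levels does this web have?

Producers (level 1): Dwarf Alder, Lichen.
Following each consumer down to its lowest-level prey: Dwarf Alder → Ptarmigan → Arctic Fox (levels 1 through 3).
All prey of Arctic Fox (Ptarmigan 2, Lemming 2, Arctic Hare 2, Vole 2) are at level 2 or above, so Arctic Fox is at level 1 + 2 = 3.
Every consumer has at least one prey at level 2 or below, so none exceeds level 3.

3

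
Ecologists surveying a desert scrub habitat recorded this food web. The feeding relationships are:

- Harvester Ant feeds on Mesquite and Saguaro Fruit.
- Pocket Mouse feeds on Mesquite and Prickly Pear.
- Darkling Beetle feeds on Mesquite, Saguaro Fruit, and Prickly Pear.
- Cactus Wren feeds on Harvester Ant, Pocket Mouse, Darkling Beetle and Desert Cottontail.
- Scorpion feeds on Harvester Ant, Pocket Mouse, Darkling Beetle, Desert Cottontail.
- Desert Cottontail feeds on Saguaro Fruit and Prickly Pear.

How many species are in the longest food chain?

One longest chain: Mesquite → Harvester Ant → Scorpion.
It has 3 species and 2 links.

3 species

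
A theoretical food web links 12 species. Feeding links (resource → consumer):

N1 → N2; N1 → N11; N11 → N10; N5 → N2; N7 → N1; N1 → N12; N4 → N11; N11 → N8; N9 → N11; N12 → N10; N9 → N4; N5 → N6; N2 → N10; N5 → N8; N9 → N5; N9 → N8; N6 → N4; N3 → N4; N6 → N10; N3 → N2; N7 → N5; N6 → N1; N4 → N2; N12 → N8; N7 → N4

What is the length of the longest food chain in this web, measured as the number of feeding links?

One longest chain: N9 → N5 → N6 → N1 → N12 → N8.
It has 6 species and 5 links.

5 links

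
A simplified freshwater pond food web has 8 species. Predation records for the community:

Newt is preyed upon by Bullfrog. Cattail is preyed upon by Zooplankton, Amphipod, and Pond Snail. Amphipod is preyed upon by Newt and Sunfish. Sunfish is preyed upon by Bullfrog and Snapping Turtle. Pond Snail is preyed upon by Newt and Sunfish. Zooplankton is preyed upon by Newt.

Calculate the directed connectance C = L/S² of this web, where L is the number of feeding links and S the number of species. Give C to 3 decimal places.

The web has S = 8 species and L = 11 feeding links.
C = L / S² = 11 / 64 = 0.1719 ≈ 0.172.

C = 0.172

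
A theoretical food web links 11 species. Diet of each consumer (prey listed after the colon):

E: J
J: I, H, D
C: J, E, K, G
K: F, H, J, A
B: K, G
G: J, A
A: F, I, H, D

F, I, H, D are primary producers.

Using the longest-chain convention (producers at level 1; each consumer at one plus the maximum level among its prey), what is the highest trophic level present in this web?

Producers (level 1): F, I, H, D.
I → J → G → C gives C level 4.
No species has a prey at level 4, so no species reaches level 5.

4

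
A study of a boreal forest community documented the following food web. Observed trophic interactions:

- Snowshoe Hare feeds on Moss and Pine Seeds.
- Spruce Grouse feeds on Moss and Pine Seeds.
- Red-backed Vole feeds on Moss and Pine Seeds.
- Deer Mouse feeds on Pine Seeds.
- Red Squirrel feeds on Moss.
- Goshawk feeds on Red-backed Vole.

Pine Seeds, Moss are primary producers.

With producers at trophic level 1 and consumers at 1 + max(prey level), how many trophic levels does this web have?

3

Producers (level 1): Pine Seeds, Moss.
Pine Seeds → Red-backed Vole → Goshawk gives Goshawk level 3.
No species has a prey at level 3, so no species reaches level 4.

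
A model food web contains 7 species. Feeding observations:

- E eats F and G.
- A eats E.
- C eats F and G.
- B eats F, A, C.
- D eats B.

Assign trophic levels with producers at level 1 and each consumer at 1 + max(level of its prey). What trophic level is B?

Trophic level 4

G is a producer → level 1.
E eats G (level 1); other prey at levels: F 1 → level 2.
A eats E → level 3.
B eats A (level 3); other prey at levels: F 1, C 2 → level 4.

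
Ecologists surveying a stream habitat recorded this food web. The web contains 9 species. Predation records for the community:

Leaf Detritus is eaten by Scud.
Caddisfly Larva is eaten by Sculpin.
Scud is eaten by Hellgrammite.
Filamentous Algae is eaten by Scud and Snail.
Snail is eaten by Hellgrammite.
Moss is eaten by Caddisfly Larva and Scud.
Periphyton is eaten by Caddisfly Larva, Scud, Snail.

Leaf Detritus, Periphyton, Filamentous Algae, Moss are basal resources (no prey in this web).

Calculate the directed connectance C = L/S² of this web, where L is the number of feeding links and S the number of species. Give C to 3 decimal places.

C = 0.136

The web has S = 9 species and L = 11 feeding links.
C = L / S² = 11 / 81 = 0.1358 ≈ 0.136.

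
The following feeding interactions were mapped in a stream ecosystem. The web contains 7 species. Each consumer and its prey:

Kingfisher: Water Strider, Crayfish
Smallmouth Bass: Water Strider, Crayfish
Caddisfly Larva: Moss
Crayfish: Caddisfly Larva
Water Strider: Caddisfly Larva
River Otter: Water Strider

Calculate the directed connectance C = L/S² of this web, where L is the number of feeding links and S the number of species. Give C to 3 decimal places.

The web has S = 7 species and L = 8 feeding links.
C = L / S² = 8 / 49 = 0.1633 ≈ 0.163.

C = 0.163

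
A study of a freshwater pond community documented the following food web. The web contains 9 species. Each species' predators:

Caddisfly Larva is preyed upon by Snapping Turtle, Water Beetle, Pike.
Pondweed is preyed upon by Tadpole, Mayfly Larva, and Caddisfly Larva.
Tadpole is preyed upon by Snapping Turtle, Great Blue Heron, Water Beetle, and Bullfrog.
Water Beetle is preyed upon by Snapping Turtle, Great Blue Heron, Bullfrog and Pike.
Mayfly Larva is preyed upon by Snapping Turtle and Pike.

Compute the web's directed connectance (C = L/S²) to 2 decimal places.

The web has S = 9 species and L = 16 feeding links.
C = L / S² = 16 / 81 = 0.1975 ≈ 0.20.

C = 0.20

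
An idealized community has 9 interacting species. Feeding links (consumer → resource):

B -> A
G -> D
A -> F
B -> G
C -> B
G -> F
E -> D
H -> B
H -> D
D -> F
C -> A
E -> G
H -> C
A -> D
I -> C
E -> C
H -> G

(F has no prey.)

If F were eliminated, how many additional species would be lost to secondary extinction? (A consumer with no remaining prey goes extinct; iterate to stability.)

Remove F.
Round 1: D (all prey gone) → extinct.
Round 2: G (all prey gone), A (all prey gone) → extinct.
Round 3: B (all prey gone) → extinct.
Round 4: C (all prey gone) → extinct.
Round 5: H (all prey gone), I (all prey gone), E (all prey gone) → extinct.
No further losses. Total secondary extinctions: 8.

8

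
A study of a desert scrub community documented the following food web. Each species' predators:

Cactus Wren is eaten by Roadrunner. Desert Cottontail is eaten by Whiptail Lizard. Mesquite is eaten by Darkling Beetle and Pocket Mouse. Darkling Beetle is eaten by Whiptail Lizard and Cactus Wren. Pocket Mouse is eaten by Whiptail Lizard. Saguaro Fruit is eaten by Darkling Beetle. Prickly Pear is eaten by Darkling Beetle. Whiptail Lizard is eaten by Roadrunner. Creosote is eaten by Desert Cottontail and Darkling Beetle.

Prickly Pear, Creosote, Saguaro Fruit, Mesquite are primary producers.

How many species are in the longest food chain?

One longest chain: Prickly Pear → Darkling Beetle → Cactus Wren → Roadrunner.
It has 4 species and 3 links.

4 species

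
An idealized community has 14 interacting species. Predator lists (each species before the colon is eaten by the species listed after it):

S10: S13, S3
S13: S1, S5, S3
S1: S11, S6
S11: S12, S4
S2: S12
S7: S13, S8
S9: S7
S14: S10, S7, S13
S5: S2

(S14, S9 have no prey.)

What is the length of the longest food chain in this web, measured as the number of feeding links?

One longest chain: S14 → S10 → S13 → S1 → S11 → S12.
It has 6 species and 5 links.

5 links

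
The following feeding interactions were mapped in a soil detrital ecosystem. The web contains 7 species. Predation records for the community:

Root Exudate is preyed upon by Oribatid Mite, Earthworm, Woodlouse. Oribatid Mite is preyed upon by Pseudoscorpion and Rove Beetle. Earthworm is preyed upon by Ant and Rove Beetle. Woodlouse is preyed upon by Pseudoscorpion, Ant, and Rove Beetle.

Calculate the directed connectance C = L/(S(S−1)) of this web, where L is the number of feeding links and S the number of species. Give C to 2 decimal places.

The web has S = 7 species and L = 10 feeding links.
C = L / (S(S−1)) = 10 / 42 = 0.2381 ≈ 0.24.

C = 0.24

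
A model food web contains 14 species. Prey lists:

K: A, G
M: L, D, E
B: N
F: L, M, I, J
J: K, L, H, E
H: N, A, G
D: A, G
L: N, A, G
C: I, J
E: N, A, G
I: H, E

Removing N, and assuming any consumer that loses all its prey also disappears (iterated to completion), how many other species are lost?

1

Remove N.
Round 1: B (all prey gone) → extinct.
No further losses. Total secondary extinctions: 1.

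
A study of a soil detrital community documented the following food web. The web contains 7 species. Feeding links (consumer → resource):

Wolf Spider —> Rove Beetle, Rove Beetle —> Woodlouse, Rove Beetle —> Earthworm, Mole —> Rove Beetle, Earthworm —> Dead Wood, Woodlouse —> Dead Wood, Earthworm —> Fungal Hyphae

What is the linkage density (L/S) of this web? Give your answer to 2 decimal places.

L/S = 1.00

There are L = 7 links among S = 7 species.
L/S = 7/7 = 1.0000 ≈ 1.00.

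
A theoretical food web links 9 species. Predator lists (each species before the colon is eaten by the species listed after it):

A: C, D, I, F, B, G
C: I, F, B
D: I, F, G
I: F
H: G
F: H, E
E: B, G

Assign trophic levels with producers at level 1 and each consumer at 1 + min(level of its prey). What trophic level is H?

A is a producer → level 1.
F eats A → level 2.
H eats F → level 3.
No prey of H is below level 2, so 3 is the minimum.

Trophic level 3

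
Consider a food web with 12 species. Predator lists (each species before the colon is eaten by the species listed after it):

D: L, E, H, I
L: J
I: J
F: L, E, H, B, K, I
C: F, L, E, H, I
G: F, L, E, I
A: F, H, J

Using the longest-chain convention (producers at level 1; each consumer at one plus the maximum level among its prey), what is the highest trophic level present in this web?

4

Producers (level 1): A, G, D, C.
A → F → I → J gives J level 4.
No species has a prey at level 4, so no species reaches level 5.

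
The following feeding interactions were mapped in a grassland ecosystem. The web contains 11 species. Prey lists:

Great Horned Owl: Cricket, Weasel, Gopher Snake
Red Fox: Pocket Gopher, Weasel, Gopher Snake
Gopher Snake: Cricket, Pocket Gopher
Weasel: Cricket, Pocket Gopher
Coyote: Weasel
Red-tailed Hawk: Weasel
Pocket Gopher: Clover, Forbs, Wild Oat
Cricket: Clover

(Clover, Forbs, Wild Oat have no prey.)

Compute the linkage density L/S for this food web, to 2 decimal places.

L/S = 1.45

There are L = 16 links among S = 11 species.
L/S = 16/11 = 1.4545 ≈ 1.45.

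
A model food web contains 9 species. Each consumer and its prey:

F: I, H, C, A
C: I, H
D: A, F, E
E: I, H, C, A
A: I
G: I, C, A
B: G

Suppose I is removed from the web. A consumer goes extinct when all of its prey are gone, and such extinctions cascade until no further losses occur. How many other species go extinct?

Remove I.
Round 1: A (all prey gone) → extinct.
No further losses. Total secondary extinctions: 1.

1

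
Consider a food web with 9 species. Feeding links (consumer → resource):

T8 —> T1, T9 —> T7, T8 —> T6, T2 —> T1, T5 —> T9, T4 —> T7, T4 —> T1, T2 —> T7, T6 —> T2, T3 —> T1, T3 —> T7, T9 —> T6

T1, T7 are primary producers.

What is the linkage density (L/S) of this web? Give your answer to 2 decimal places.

L/S = 1.33

There are L = 12 links among S = 9 species.
L/S = 12/9 = 1.3333 ≈ 1.33.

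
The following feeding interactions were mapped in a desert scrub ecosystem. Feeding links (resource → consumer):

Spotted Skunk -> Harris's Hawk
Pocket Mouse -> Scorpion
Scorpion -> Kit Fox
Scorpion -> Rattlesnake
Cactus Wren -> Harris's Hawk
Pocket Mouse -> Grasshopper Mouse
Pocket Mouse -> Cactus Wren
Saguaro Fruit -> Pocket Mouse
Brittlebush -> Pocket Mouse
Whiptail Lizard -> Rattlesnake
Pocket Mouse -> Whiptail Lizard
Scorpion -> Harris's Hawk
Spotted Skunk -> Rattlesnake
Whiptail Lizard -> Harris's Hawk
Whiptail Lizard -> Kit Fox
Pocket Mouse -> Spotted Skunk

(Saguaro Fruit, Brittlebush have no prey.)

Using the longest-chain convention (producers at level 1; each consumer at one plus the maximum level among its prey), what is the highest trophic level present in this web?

Producers (level 1): Saguaro Fruit, Brittlebush.
Saguaro Fruit → Pocket Mouse → Spotted Skunk → Harris's Hawk gives Harris's Hawk level 4.
No species has a prey at level 4, so no species reaches level 5.

4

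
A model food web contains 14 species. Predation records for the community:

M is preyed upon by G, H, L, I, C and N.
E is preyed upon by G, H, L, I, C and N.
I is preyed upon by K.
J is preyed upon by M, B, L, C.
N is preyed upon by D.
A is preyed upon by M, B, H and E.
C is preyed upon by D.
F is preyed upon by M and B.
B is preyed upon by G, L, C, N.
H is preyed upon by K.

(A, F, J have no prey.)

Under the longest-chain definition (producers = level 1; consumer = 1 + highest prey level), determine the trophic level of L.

A is a producer → level 1.
M eats A (level 1); other prey at levels: F 1, J 1 → level 2.
L eats M (level 2); other prey at levels: J 1, E 2, B 2 → level 3.

Trophic level 3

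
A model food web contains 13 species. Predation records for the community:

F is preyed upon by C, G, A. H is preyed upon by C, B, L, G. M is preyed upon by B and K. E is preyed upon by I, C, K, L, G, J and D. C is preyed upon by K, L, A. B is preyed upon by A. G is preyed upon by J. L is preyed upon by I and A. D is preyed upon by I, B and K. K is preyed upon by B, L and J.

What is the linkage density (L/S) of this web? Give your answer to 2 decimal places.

L/S = 2.23

There are L = 29 links among S = 13 species.
L/S = 29/13 = 2.2308 ≈ 2.23.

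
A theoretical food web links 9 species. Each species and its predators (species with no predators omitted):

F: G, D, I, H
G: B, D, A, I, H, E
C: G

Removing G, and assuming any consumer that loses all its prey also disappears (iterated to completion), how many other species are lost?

3

Remove G.
Round 1: B (all prey gone), A (all prey gone), E (all prey gone) → extinct.
No further losses. Total secondary extinctions: 3.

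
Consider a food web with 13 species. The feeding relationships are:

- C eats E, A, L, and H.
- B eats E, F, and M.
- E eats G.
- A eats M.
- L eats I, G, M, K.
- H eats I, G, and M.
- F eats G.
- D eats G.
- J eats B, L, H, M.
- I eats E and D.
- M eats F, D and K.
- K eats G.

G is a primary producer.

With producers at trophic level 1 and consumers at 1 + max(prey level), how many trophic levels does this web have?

5

Producers (level 1): G.
G → F → M → A → C gives C level 5.
No species has a prey at level 5, so no species reaches level 6.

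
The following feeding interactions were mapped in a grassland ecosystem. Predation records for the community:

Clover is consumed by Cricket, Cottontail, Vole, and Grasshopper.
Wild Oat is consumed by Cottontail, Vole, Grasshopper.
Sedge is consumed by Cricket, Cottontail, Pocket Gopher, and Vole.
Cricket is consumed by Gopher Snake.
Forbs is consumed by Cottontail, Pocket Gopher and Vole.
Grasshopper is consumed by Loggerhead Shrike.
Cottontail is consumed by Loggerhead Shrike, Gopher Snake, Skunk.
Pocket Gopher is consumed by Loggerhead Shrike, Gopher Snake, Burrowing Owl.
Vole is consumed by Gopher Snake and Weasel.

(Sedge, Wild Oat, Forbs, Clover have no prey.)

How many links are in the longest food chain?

2 links

One longest chain: Sedge → Vole → Weasel.
It has 3 species and 2 links.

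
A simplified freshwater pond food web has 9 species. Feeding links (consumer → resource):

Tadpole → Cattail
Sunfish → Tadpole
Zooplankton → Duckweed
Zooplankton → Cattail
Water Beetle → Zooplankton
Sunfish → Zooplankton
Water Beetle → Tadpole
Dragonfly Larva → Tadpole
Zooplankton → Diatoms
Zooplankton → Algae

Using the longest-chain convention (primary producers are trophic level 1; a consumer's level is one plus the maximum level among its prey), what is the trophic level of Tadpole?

Trophic level 2

Cattail is a producer → level 1.
Tadpole eats Cattail → level 2.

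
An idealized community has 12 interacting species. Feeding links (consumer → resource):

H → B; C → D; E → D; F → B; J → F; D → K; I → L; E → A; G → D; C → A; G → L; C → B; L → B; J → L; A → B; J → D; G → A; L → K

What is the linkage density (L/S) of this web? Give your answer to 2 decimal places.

L/S = 1.50

There are L = 18 links among S = 12 species.
L/S = 18/12 = 1.5000 ≈ 1.50.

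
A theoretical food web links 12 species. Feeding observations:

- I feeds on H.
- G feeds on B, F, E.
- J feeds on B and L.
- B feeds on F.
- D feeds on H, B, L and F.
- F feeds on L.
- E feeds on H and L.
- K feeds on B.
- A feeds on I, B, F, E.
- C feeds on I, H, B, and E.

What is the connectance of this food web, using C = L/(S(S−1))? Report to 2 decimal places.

C = 0.17

The web has S = 12 species and L = 23 feeding links.
C = L / (S(S−1)) = 23 / 132 = 0.1742 ≈ 0.17.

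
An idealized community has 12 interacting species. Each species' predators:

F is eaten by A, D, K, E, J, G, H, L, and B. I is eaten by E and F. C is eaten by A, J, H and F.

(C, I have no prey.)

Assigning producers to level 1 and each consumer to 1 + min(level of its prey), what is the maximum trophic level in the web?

3

Producers (level 1): C, I.
Following each consumer down to its lowest-level prey: C → F → L (levels 1 through 3).
All prey of L (F 2) are at level 2 or above, so L is at level 1 + 2 = 3.
Every consumer has at least one prey at level 2 or below, so none exceeds level 3.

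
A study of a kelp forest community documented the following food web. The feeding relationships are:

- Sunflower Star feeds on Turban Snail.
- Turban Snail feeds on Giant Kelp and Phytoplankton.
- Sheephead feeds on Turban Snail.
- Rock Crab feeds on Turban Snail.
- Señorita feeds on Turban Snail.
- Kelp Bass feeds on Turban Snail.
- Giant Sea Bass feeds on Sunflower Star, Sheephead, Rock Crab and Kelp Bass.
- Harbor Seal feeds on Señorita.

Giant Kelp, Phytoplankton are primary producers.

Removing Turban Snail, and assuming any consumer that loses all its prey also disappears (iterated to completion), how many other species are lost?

Remove Turban Snail.
Round 1: Sunflower Star (all prey gone), Rock Crab (all prey gone), Sheephead (all prey gone), Señorita (all prey gone), Kelp Bass (all prey gone) → extinct.
Round 2: Giant Sea Bass (all prey gone), Harbor Seal (all prey gone) → extinct.
No further losses. Total secondary extinctions: 7.

7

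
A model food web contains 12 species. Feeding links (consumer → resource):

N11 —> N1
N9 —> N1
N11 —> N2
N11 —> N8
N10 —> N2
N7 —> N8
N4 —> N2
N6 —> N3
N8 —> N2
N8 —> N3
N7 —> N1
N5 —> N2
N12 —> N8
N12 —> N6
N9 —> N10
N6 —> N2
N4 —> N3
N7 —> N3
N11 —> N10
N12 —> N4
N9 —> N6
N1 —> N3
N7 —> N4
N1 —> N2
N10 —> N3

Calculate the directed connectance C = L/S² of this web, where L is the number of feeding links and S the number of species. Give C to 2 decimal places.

C = 0.17

The web has S = 12 species and L = 25 feeding links.
C = L / S² = 25 / 144 = 0.1736 ≈ 0.17.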